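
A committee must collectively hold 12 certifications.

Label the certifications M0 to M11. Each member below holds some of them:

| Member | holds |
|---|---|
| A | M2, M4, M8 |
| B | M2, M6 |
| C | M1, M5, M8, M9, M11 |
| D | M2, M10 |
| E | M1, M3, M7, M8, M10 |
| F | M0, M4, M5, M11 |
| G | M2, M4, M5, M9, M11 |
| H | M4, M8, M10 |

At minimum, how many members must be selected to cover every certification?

4

B and E and F and G together: B ∪ E ∪ F ∪ G = {M0, M1, M2, M3, M4, M5, M6, M7, M8, M9, M10, M11} — every certification is covered.
No 3 of the 8 members cover everything (all 56 combinations miss at least one certification), so 4 is optimal.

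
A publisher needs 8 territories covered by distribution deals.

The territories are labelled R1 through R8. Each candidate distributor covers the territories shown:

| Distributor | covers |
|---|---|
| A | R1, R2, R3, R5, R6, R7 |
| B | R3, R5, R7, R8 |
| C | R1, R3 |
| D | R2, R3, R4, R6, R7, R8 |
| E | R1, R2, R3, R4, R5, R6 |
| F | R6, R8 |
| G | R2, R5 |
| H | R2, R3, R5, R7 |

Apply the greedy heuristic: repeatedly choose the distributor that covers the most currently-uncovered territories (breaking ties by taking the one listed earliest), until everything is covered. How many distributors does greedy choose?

Greedy: pick A (covers 6 new) → pick D (covers 2 new). Total picks: 2.

2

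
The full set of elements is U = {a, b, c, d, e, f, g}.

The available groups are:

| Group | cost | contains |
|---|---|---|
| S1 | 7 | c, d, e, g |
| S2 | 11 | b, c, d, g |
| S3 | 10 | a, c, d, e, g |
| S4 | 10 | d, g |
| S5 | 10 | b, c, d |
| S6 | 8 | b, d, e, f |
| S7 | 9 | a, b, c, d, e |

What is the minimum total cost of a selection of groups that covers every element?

S3, S6 together cover every element (S3 ∪ S6 = {a, b, c, d, e, f, g}); total cost 10 + 8 = 18.
The greedy pick S1, S6, S7 costs 24; no covering selection beats 18.

18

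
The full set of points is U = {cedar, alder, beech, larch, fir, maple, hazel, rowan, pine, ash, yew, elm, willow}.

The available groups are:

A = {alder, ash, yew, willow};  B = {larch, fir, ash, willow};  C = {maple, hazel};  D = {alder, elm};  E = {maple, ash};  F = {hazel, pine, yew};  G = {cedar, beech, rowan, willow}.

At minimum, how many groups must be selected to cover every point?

B and D and E and F and G together: B ∪ D ∪ E ∪ F ∪ G = {cedar, alder, beech, larch, fir, maple, hazel, rowan, pine, ash, yew, elm, willow} — every point is covered.
No 4 of the 7 groups cover everything (all 35 combinations miss at least one point), so 5 is optimal.

5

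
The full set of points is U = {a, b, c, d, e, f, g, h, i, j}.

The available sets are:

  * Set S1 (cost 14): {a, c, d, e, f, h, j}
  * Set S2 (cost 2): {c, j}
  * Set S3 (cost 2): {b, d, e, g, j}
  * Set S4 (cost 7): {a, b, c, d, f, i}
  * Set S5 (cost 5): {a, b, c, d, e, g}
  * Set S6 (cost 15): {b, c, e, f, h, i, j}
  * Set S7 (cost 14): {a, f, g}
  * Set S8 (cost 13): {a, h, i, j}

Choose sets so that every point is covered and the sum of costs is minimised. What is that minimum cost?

20

S5, S6 together cover every point (S5 ∪ S6 = {a, b, c, d, e, f, g, h, i, j}); total cost 5 + 15 = 20.
The greedy pick S3, S4, S8 costs 22; no covering selection beats 20.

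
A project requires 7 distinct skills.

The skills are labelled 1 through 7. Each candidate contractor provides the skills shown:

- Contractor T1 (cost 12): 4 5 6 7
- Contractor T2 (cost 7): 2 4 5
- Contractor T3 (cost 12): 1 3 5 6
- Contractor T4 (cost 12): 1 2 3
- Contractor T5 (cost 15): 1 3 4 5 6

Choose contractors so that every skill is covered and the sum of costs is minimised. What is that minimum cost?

24

T1, T4 together cover every skill (T1 ∪ T4 = {1, 2, 3, 4, 5, 6, 7}); total cost 12 + 12 = 24.
The greedy pick T2, T3, T1 costs 31; no covering selection beats 24.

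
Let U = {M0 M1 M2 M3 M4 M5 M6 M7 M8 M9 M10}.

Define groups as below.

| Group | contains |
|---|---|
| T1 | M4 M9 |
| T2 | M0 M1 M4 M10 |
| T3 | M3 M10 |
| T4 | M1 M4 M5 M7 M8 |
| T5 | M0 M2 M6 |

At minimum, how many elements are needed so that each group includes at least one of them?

Take H = {M2, M3, M4}. Each listed group contains at least one of these, so H is a hitting set of size 3.
The groups T3, T4, T5 are pairwise disjoint, so any hitting set needs a separate element for each — at least 3. Hence 3 is optimal.

3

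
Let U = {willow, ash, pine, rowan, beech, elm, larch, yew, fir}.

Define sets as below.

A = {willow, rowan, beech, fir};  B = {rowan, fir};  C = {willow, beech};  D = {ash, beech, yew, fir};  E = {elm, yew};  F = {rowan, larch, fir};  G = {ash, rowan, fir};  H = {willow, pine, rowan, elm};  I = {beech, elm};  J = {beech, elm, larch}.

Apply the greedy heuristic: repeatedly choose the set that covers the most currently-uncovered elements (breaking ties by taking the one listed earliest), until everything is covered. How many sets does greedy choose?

Greedy: pick A (covers 4 new) → pick D (covers 2 new) → pick H (covers 2 new) → pick F (covers 1 new). Total picks: 4.
(The true minimum cover uses only 3 sets, so greedy is not optimal here.)

4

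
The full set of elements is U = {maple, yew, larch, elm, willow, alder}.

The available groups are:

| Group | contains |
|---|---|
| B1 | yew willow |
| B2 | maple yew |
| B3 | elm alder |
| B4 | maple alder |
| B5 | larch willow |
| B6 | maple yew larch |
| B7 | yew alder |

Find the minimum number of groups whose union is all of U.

3

B2, B3, and B5 cover everything between them: the union {maple, yew, larch, elm, willow, alder} is all of U.
Only B3 contains elm, so B3 is forced; the remaining 4 elements need at least 2 more groups (each remaining group adds at most 3) — so at least 3 groups are needed, and 3 is optimal.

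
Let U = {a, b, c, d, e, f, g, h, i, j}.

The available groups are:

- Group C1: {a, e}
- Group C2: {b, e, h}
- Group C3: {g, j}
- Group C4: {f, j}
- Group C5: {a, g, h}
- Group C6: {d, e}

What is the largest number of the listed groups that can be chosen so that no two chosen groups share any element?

3

C4, C5, C6 are pairwise disjoint (C4={f,j}; C5={a,g,h}; C6={d,e}).
Every remaining group overlaps one of these, and no 4 of the listed groups are pairwise disjoint, so 3 is the maximum.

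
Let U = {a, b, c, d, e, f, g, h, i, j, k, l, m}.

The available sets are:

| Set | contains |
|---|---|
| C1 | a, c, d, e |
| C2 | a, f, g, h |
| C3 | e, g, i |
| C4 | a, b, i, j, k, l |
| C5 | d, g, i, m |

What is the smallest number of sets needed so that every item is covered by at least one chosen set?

C1, C2, C4, and C5 cover everything between them: the union {a, b, c, d, e, f, g, h, i, j, k, l, m} is all of U.
Only C4 contains b, so C4 is forced; the remaining 7 items need at least 3 more sets (each remaining set adds at most 3) — so at least 4 sets are needed, and 4 is optimal.

4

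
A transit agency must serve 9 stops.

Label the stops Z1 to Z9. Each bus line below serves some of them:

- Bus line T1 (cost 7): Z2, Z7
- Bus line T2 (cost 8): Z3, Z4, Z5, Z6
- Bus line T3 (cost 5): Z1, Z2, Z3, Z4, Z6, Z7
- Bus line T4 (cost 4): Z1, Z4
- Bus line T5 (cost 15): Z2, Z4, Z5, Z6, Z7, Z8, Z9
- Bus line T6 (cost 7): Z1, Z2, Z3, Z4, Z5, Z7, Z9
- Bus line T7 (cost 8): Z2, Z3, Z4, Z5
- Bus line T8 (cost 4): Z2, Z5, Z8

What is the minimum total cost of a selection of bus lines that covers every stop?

16

T3, T6, T8 together cover every stop (T3 ∪ T6 ∪ T8 = {Z1, Z2, Z3, Z4, Z5, Z6, Z7, Z8, Z9}); total cost 5 + 7 + 4 = 16.
No covering selection has total cost below 16.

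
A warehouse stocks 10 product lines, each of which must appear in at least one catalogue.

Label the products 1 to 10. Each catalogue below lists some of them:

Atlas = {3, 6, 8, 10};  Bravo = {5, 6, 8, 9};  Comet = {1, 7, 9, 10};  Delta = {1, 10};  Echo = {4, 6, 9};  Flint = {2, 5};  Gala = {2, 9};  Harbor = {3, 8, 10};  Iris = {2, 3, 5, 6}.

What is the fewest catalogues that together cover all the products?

Comet and Echo and Harbor and Iris together: Comet ∪ Echo ∪ Harbor ∪ Iris = {1, 2, 3, 4, 5, 6, 7, 8, 9, 10} — every product is covered.
Only Echo contains 4, so Echo is forced; the remaining 7 products need at least 3 more catalogues (each remaining catalogue adds at most 3) — so at least 4 catalogues are needed, and 4 is optimal.

4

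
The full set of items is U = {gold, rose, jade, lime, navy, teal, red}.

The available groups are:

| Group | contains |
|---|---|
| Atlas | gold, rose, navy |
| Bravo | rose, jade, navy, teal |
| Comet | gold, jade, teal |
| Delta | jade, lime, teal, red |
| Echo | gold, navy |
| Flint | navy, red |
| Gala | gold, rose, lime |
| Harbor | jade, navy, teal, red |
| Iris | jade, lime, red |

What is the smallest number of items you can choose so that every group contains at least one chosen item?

3

H = {gold, jade, navy} meets every group (each contains at least one member of H), and |H| = 3.
No choice of 2 items meets every group, so 3 is the minimum.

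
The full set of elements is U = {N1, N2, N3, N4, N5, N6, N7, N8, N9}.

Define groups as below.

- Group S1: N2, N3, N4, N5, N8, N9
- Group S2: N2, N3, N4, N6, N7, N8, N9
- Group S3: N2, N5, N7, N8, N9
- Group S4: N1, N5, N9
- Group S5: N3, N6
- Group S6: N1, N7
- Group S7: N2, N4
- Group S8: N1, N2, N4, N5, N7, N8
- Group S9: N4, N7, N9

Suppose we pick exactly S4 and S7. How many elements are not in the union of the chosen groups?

Union of S4, S7 = {N1, N2, N4, N5, N9}.
Not covered: N3, N6, N7, N8 — 4 elements.

4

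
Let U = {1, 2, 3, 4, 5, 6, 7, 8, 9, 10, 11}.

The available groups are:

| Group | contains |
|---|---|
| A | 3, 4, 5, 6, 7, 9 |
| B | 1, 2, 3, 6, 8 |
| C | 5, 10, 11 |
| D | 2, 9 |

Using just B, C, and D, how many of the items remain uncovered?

Union of B, C, D = {1, 2, 3, 5, 6, 8, 9, 10, 11}.
Not covered: 4, 7 — 2 items.

2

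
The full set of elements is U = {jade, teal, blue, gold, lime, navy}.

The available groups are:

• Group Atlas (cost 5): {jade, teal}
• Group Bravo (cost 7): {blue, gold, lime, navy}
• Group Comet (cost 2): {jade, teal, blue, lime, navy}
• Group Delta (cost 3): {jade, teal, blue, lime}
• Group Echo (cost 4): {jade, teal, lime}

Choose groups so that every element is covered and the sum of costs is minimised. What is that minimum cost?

Bravo, Comet together cover every element (Bravo ∪ Comet = {jade, teal, blue, gold, lime, navy}); total cost 7 + 2 = 9.
No covering selection has total cost below 9.

9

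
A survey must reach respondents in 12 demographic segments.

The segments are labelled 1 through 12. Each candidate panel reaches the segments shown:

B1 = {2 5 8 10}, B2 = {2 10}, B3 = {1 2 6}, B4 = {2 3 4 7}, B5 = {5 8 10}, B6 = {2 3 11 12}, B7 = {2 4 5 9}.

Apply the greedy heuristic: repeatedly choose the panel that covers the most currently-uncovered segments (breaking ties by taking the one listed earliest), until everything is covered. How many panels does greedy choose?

5

Greedy: pick B1 (covers 4 new) → pick B4 (covers 3 new) → pick B3 (covers 2 new) → pick B6 (covers 2 new) → pick B7 (covers 1 new). Total picks: 5.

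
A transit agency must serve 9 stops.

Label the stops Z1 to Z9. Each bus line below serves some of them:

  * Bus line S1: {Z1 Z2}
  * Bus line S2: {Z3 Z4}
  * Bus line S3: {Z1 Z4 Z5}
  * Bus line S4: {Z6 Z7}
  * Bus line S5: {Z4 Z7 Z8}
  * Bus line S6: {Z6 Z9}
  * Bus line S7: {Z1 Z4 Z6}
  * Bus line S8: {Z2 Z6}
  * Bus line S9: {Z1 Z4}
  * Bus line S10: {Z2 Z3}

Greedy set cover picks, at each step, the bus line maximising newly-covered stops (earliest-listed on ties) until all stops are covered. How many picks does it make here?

Greedy: pick S3 (covers 3 new) → pick S4 (covers 2 new) → pick S10 (covers 2 new) → pick S5 (covers 1 new) → pick S6 (covers 1 new). Total picks: 5.
(The true minimum cover uses only 4 bus lines, so greedy is not optimal here.)

5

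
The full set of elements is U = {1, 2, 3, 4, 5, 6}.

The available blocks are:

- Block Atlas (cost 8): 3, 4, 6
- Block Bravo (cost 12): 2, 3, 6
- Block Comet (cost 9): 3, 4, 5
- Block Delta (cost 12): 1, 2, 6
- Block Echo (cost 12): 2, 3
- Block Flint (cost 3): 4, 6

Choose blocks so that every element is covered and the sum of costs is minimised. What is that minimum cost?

Comet, Delta together cover every element (Comet ∪ Delta = {1, 2, 3, 4, 5, 6}); total cost 9 + 12 = 21.
The greedy pick Flint, Comet, Delta costs 24; no covering selection beats 21.

21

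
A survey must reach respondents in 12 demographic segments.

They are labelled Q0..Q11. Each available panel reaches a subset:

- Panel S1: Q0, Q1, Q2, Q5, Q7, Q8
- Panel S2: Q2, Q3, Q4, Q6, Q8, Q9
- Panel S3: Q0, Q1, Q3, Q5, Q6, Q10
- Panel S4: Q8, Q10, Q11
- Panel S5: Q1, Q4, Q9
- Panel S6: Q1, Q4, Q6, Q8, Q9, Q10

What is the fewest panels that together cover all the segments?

3

Take {S1, S2, S4}. Their union is {Q0, Q1, Q2, Q3, Q4, Q5, Q6, Q7, Q8, Q9, Q10, Q11}, which is all 12 segments.
Only S1 contains Q7, so S1 is forced; the remaining 6 segments need at least 2 more panels (each remaining panel adds at most 4) — so at least 3 panels are needed, and 3 is optimal.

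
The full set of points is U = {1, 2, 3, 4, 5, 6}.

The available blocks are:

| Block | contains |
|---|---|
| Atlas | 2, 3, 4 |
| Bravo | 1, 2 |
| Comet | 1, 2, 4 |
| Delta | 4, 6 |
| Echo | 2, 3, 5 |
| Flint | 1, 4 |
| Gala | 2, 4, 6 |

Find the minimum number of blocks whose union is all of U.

3

Take {Bravo, Echo, Gala}. Their union is {1, 2, 3, 4, 5, 6}, which is all 6 points.
Only Echo contains 5, so Echo is forced; the remaining 3 points need at least 2 more blocks (each remaining block adds at most 2) — so at least 3 blocks are needed, and 3 is optimal.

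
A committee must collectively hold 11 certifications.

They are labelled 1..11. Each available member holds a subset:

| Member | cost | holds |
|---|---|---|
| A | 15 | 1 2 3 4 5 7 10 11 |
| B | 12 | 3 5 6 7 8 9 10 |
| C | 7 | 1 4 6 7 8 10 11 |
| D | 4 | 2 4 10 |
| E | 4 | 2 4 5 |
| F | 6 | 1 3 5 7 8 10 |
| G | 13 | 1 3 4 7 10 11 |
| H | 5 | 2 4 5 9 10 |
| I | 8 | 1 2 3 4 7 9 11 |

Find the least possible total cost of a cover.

C, F, H together cover every certification (C ∪ F ∪ H = {1, 2, 3, 4, 5, 6, 7, 8, 9, 10, 11}); total cost 7 + 6 + 5 = 18.
No covering selection has total cost below 18.

18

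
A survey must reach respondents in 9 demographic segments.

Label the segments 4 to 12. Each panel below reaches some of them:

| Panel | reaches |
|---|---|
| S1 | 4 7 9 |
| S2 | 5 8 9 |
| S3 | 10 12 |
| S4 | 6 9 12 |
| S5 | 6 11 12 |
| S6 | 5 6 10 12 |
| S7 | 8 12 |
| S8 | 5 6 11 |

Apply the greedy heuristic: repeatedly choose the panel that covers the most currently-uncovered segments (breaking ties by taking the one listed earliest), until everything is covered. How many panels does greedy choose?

4

Greedy: pick S6 (covers 4 new) → pick S1 (covers 3 new) → pick S2 (covers 1 new) → pick S5 (covers 1 new). Total picks: 4.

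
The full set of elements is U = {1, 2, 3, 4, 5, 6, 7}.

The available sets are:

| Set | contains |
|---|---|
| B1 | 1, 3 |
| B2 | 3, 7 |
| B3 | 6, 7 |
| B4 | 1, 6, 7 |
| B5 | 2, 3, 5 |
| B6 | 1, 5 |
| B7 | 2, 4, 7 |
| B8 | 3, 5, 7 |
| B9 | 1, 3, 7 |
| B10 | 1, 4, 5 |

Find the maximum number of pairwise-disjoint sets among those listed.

2

B2, B10 are pairwise disjoint (B2={3,7}; B10={1,4,5}).
Every remaining set overlaps one of these, and no 3 of the listed sets are pairwise disjoint, so 2 is the maximum.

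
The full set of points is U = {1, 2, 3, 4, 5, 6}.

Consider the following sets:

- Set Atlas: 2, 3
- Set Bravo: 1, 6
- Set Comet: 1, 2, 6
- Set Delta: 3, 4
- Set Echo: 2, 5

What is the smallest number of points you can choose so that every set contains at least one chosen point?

3

The 3 points {1, 2, 4} hit every set.
The sets Bravo, Delta, Echo are pairwise disjoint, so any hitting set needs a separate point for each — at least 3. Hence 3 is optimal.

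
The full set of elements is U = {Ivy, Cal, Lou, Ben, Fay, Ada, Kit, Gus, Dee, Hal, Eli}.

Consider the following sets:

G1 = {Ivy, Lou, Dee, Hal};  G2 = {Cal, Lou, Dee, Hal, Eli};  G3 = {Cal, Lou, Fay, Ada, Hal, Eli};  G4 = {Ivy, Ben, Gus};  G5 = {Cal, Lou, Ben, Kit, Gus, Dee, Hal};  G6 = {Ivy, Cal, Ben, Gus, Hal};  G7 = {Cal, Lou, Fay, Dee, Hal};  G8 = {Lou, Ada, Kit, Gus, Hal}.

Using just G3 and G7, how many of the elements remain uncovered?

4

Union of G3, G7 = {Cal, Lou, Fay, Ada, Dee, Hal, Eli}.
Not covered: Ivy, Ben, Kit, Gus — 4 elements.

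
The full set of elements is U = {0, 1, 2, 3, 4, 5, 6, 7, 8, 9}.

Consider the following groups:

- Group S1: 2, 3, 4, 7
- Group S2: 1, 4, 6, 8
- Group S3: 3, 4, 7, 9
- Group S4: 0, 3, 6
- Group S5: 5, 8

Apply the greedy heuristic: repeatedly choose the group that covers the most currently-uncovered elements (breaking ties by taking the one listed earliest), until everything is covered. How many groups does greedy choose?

Greedy: pick S1 (covers 4 new) → pick S2 (covers 3 new) → pick S3 (covers 1 new) → pick S4 (covers 1 new) → pick S5 (covers 1 new). Total picks: 5.

5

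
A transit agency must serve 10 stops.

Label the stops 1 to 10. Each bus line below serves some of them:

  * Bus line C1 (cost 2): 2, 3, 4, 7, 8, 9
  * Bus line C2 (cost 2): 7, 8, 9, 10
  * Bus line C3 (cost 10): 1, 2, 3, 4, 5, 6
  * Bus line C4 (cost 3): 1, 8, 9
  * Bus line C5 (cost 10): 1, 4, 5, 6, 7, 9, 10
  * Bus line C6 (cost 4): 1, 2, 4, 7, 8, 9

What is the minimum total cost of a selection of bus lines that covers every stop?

C2, C3 together cover every stop (C2 ∪ C3 = {1, 2, 3, 4, 5, 6, 7, 8, 9, 10}); total cost 2 + 10 = 12.
The greedy pick C1, C2, C4, C3 costs 17; no covering selection beats 12.

12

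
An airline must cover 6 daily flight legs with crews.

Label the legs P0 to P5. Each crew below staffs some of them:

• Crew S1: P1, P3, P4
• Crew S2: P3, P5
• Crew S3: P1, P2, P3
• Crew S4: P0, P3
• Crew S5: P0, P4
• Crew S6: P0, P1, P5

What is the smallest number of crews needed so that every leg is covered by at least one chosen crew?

Take {S2, S3, S5}. Their union is {P0, P1, P2, P3, P4, P5}, which is all 6 legs.
Only S3 contains P2, so S3 is forced; the remaining 3 legs need at least 2 more crews (each remaining crew adds at most 2) — so at least 3 crews are needed, and 3 is optimal.

3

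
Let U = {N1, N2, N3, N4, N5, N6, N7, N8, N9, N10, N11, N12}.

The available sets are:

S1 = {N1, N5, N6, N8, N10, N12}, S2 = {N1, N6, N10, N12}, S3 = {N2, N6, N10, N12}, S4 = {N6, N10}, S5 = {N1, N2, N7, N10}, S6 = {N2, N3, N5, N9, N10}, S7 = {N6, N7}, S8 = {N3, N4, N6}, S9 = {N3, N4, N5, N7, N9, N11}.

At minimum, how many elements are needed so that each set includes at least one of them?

H = {N4, N6, N10} meets every set (each contains at least one member of H), and |H| = 3.
No choice of 2 elements meets every set, so 3 is the minimum.

3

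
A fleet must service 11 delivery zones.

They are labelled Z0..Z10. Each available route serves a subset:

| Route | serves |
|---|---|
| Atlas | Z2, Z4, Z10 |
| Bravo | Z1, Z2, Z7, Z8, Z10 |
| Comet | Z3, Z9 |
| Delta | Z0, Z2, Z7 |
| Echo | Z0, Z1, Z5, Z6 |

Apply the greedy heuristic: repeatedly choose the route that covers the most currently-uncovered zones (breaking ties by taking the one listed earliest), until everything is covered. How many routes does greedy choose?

4

Greedy: pick Bravo (covers 5 new) → pick Echo (covers 3 new) → pick Comet (covers 2 new) → pick Atlas (covers 1 new). Total picks: 4.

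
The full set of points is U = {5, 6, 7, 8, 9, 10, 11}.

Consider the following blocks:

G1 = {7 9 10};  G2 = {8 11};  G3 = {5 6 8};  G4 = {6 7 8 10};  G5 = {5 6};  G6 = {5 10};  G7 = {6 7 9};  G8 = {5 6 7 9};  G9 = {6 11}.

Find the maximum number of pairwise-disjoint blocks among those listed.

3

G1, G2, G5 are pairwise disjoint (G1={7,9,10}; G2={8,11}; G5={5,6}).
Every remaining block overlaps one of these, and no 4 of the listed blocks are pairwise disjoint, so 3 is the maximum.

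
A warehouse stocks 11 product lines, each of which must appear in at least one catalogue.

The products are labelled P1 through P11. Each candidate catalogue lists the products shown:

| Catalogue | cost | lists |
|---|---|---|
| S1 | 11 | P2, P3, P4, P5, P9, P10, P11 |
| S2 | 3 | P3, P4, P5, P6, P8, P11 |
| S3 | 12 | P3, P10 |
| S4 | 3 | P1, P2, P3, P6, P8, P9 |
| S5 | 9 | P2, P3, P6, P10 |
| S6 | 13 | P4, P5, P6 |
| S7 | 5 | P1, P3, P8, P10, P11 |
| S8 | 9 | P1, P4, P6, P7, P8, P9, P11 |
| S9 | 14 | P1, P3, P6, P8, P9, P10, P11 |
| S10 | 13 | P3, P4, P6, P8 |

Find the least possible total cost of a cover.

20

S2, S4, S7, S8 together cover every product (S2 ∪ S4 ∪ S7 ∪ S8 = {P1, P2, P3, P4, P5, P6, P7, P8, P9, P10, P11}); total cost 3 + 3 + 5 + 9 = 20.
No covering selection has total cost below 20.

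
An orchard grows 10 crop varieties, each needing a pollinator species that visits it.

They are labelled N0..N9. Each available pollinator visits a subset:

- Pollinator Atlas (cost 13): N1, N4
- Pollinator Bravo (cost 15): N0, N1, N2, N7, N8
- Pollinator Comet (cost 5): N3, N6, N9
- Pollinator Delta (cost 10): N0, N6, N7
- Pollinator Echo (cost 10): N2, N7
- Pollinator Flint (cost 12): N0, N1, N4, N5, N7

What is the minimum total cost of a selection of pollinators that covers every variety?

32

Bravo, Comet, Flint together cover every variety (Bravo ∪ Comet ∪ Flint = {N0, N1, N2, N3, N4, N5, N6, N7, N8, N9}); total cost 15 + 5 + 12 = 32.
No covering selection has total cost below 32.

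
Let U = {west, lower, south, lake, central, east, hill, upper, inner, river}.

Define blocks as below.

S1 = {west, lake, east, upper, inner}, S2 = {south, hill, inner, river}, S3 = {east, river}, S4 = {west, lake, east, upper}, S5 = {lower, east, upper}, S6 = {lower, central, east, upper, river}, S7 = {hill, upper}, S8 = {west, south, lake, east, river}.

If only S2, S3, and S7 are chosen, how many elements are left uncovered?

4

Union of S2, S3, S7 = {south, east, hill, upper, inner, river}.
Not covered: west, lower, lake, central — 4 elements.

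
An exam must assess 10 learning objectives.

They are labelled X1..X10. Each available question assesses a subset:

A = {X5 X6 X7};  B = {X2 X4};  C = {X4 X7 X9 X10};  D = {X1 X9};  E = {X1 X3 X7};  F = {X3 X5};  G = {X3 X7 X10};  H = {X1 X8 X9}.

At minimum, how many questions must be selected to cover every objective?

4

A and B and G and H together: A ∪ B ∪ G ∪ H = {X1, X2, X3, X4, X5, X6, X7, X8, X9, X10} — every objective is covered.
Only B contains X2, so B is forced; the remaining 8 objectives need at least 3 more questions (each remaining question adds at most 3) — so at least 4 questions are needed, and 4 is optimal.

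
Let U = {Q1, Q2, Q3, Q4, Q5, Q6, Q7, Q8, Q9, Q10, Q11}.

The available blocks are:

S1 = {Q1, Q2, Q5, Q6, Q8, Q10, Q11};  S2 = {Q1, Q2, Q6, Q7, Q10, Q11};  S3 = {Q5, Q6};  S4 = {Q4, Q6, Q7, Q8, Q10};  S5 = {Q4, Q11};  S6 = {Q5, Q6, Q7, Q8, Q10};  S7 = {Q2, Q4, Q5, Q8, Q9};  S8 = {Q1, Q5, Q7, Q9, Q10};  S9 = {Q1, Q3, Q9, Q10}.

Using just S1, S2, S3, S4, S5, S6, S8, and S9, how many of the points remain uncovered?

Union of S1, S2, S3, S4, S5, S6, S8, S9 = {Q1, Q2, Q3, Q4, Q5, Q6, Q7, Q8, Q9, Q10, Q11} — that's every point, so 0 are uncovered.

0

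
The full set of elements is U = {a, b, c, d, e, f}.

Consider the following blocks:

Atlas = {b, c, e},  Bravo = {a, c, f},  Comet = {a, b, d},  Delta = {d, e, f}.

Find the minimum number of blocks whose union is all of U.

3

Atlas and Comet and Delta together: Atlas ∪ Comet ∪ Delta = {a, b, c, d, e, f} — every element is covered.
No 2 of the 4 blocks cover everything (all 6 combinations miss at least one element), so 3 is optimal.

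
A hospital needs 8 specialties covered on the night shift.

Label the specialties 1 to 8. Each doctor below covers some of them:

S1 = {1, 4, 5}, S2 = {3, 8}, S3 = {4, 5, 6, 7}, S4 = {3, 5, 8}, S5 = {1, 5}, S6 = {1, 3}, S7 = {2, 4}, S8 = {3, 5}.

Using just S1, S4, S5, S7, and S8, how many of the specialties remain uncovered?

Union of S1, S4, S5, S7, S8 = {1, 2, 3, 4, 5, 8}.
Not covered: 6, 7 — 2 specialties.

2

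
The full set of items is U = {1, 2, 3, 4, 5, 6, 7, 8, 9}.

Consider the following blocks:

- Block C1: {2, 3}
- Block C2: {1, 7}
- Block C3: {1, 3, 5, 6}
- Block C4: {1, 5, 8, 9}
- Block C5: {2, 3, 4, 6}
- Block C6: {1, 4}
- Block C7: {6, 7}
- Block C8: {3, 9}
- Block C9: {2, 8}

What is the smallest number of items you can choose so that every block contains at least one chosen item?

H = {1, 2, 6, 9} meets every block (each contains at least one member of H), and |H| = 4.
The blocks C6, C7, C8, C9 are pairwise disjoint, so any hitting set needs a separate item for each — at least 4. Hence 4 is optimal.

4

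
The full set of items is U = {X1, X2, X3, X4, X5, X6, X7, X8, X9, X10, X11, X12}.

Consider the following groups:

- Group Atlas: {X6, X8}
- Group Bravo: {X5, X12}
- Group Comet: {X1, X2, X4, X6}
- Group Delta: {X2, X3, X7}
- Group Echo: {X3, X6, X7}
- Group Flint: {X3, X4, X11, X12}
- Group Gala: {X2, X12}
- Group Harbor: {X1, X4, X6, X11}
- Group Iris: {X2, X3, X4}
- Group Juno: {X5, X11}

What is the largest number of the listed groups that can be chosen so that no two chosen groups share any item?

Atlas, Bravo, Delta are pairwise disjoint (Atlas={X6,X8}; Bravo={X5,X12}; Delta={X2,X3,X7}).
Every remaining group overlaps one of these, and no 4 of the listed groups are pairwise disjoint, so 3 is the maximum.

3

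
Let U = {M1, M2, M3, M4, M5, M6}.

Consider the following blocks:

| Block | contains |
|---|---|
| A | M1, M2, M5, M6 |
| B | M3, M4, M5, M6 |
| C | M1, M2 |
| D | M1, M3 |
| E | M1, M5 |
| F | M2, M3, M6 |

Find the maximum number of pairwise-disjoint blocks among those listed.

2

B, C are pairwise disjoint (B={M3,M4,M5,M6}; C={M1,M2}).
Every remaining block overlaps one of these, and no 3 of the listed blocks are pairwise disjoint, so 2 is the maximum.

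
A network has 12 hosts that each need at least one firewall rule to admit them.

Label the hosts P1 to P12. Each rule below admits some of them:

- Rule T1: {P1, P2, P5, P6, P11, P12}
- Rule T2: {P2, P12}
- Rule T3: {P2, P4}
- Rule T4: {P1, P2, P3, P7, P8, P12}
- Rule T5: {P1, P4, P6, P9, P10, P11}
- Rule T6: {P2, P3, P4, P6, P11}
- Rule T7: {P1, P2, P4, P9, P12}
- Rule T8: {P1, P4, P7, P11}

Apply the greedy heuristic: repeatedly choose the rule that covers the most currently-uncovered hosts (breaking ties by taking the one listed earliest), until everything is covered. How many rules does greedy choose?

3

Greedy: pick T1 (covers 6 new) → pick T4 (covers 3 new) → pick T5 (covers 3 new). Total picks: 3.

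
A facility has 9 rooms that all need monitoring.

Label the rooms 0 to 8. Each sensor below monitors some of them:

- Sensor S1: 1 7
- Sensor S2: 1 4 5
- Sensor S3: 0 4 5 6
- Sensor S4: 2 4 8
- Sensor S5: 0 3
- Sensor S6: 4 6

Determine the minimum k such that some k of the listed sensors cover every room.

Take {S1, S3, S4, S5}. Their union is {0, 1, 2, 3, 4, 5, 6, 7, 8}, which is all 9 rooms.
Only S5 contains 3, so S5 is forced; the remaining 7 rooms need at least 3 more sensors (each remaining sensor adds at most 3) — so at least 4 sensors are needed, and 4 is optimal.

4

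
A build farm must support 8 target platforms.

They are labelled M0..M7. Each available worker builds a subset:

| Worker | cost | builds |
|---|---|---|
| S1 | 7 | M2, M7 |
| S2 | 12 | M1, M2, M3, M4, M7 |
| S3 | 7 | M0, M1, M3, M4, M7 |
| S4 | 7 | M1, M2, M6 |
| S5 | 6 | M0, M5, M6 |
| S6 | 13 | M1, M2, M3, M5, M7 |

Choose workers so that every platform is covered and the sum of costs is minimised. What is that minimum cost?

S2, S5 together cover every platform (S2 ∪ S5 = {M0, M1, M2, M3, M4, M5, M6, M7}); total cost 12 + 6 = 18.
The greedy pick S3, S5, S1 costs 20; no covering selection beats 18.

18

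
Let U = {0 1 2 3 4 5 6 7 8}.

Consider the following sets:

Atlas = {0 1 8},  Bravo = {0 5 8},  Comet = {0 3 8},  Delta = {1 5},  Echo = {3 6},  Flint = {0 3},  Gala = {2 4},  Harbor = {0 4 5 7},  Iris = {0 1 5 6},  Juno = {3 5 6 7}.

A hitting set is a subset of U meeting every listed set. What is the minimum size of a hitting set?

Take H = {3, 4, 5, 8}. Each listed set contains at least one of these, so H is a hitting set of size 4.
No choice of 3 points meets every set, so 4 is the minimum.

4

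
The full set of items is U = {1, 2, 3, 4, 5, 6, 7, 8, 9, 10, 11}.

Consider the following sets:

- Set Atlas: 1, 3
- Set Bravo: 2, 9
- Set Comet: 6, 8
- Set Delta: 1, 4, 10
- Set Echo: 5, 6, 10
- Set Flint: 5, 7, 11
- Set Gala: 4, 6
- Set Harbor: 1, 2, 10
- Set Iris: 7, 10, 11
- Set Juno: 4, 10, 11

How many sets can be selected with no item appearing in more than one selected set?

4

Atlas, Bravo, Comet, Flint are pairwise disjoint (Atlas={1,3}; Bravo={2,9}; Comet={6,8}; Flint={5,7,11}).
Every remaining set overlaps one of these, and no 5 of the listed sets are pairwise disjoint, so 4 is the maximum.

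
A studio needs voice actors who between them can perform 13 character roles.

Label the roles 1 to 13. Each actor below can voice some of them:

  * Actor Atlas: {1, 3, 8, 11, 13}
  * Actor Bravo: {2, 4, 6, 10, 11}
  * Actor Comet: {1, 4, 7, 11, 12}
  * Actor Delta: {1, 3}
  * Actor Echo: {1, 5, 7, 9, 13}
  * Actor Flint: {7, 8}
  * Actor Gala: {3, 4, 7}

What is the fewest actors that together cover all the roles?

Take {Atlas, Bravo, Comet, Echo}. Their union is {1, 2, 3, 4, 5, 6, 7, 8, 9, 10, 11, 12, 13}, which is all 13 roles.
Only Comet contains 12, so Comet is forced; the remaining 8 roles need at least 3 more actors (each remaining actor adds at most 3) — so at least 4 actors are needed, and 4 is optimal.

4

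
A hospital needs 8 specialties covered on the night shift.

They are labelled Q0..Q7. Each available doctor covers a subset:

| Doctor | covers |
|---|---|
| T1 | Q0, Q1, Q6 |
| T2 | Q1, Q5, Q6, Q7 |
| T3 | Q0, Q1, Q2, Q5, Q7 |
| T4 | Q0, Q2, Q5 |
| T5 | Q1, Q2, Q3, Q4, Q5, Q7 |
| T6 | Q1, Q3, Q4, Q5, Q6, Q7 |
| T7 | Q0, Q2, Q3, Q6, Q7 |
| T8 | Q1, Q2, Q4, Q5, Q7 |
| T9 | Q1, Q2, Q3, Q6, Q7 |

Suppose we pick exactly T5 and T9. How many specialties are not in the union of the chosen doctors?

Union of T5, T9 = {Q1, Q2, Q3, Q4, Q5, Q6, Q7}.
Not covered: Q0 — 1 specialty.

1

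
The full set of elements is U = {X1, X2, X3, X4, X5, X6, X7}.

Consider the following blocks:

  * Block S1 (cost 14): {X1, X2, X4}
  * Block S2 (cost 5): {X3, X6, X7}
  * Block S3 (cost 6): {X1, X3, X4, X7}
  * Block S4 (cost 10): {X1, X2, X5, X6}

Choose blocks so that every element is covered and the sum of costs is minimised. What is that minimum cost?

S3, S4 together cover every element (S3 ∪ S4 = {X1, X2, X3, X4, X5, X6, X7}); total cost 6 + 10 = 16.
No covering selection has total cost below 16.

16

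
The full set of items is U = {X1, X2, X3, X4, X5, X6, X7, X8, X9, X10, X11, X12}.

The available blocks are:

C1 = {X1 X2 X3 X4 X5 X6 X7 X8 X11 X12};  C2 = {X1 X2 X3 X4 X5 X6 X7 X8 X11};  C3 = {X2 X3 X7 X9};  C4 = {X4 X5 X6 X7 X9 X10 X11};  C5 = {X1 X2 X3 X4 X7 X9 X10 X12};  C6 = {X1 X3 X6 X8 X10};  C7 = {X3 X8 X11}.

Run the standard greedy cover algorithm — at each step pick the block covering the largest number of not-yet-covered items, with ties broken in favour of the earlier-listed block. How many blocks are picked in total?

2

Greedy: pick C1 (covers 10 new) → pick C4 (covers 2 new). Total picks: 2.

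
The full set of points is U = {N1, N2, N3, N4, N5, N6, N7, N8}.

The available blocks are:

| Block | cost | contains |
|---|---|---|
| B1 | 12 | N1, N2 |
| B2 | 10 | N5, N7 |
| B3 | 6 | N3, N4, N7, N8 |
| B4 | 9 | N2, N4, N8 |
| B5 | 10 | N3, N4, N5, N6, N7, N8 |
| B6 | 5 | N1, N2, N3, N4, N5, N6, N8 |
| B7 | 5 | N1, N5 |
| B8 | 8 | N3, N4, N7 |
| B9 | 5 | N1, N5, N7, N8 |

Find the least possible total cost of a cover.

B6, B9 together cover every point (B6 ∪ B9 = {N1, N2, N3, N4, N5, N6, N7, N8}); total cost 5 + 5 = 10.
No covering selection has total cost below 10.

10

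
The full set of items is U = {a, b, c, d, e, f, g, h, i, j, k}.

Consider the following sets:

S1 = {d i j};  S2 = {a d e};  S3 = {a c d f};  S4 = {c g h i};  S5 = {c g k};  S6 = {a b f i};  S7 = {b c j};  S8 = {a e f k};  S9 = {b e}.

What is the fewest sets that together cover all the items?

4

S1 and S4 and S6 and S8 together: S1 ∪ S4 ∪ S6 ∪ S8 = {a, b, c, d, e, f, g, h, i, j, k} — every item is covered.
No 3 of the 9 sets cover everything (all 84 combinations miss at least one item), so 4 is optimal.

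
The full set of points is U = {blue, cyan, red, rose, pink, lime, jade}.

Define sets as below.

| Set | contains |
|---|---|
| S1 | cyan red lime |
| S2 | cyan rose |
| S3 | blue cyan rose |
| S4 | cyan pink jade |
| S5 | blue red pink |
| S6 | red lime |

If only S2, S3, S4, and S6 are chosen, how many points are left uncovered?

0

Union of S2, S3, S4, S6 = {blue, cyan, red, rose, pink, lime, jade} — that's every point, so 0 are uncovered.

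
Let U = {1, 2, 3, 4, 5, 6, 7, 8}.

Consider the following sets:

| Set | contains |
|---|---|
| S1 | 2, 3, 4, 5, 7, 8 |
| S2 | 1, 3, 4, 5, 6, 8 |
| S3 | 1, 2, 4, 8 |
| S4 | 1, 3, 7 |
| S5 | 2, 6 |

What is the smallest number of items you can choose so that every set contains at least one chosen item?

Take H = {1, 2}. Each listed set contains at least one of these, so H is a hitting set of size 2.
The sets S4, S5 are pairwise disjoint, so any hitting set needs a separate item for each — at least 2. Hence 2 is optimal.

2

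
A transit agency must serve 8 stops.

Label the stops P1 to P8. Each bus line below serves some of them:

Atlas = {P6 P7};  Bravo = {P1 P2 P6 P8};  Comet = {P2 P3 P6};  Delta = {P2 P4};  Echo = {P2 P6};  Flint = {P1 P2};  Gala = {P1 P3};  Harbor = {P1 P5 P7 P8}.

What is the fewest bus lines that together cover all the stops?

Comet and Delta and Harbor together: Comet ∪ Delta ∪ Harbor = {P1, P2, P3, P4, P5, P6, P7, P8} — every stop is covered.
Only Delta contains P4, so Delta is forced; the remaining 6 stops need at least 2 more bus lines (each remaining bus line adds at most 4) — so at least 3 bus lines are needed, and 3 is optimal.

3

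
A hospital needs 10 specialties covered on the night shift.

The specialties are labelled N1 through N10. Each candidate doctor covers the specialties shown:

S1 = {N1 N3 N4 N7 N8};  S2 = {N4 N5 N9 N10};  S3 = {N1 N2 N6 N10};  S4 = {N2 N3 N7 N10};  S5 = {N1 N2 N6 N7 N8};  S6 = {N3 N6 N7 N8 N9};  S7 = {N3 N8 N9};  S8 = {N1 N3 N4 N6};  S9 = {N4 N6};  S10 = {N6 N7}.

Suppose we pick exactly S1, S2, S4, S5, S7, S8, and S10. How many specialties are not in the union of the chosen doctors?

Union of S1, S2, S4, S5, S7, S8, S10 = {N1, N2, N3, N4, N5, N6, N7, N8, N9, N10} — that's every specialty, so 0 are uncovered.

0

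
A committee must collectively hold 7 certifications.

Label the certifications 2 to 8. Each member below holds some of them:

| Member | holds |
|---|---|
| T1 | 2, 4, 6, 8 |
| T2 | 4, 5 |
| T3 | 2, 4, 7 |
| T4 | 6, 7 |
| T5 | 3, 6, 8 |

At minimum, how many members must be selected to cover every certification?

3

Take {T2, T3, T5}. Their union is {2, 3, 4, 5, 6, 7, 8}, which is all 7 certifications.
Only T5 contains 3, so T5 is forced; the remaining 4 certifications need at least 2 more members (each remaining member adds at most 3) — so at least 3 members are needed, and 3 is optimal.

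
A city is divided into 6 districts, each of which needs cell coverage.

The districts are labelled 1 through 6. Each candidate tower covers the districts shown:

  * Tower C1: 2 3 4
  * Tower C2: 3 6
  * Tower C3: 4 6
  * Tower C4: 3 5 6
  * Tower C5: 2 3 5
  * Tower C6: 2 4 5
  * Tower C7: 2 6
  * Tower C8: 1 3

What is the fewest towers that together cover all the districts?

Take {C3, C6, C8}. Their union is {1, 2, 3, 4, 5, 6}, which is all 6 districts.
Only C8 contains 1, so C8 is forced; the remaining 4 districts need at least 2 more towers (each remaining tower adds at most 3) — so at least 3 towers are needed, and 3 is optimal.

3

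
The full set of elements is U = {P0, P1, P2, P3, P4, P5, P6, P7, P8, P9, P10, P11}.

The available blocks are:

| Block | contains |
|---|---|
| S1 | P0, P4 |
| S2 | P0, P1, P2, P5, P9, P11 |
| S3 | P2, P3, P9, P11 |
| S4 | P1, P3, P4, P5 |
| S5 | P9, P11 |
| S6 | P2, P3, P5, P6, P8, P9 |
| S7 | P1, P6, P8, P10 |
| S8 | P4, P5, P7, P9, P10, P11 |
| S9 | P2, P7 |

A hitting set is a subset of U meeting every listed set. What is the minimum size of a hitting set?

Take H = {P0, P1, P7, P9}. Each listed block contains at least one of these, so H is a hitting set of size 4.
The blocks S1, S5, S7, S9 are pairwise disjoint, so any hitting set needs a separate element for each — at least 4. Hence 4 is optimal.

4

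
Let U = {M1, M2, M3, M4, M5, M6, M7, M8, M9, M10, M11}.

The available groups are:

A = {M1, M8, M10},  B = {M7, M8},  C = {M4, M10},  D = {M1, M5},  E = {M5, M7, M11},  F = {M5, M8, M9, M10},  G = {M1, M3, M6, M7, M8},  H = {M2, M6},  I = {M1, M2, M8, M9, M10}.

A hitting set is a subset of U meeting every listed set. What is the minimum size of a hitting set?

Take T = {M5, M6, M7, M10}. Each listed group contains at least one of these, so T is a hitting set of size 4.
The groups B, C, D, H are pairwise disjoint, so any hitting set needs a separate item for each — at least 4. Hence 4 is optimal.

4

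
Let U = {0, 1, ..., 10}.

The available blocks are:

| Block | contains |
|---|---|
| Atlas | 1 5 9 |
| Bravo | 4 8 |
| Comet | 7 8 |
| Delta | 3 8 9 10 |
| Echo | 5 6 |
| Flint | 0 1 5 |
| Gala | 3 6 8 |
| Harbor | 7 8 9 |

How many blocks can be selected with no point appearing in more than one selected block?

Bravo, Flint are pairwise disjoint (Bravo={4,8}; Flint={0,1,5}).
Every remaining block overlaps one of these, and no 3 of the listed blocks are pairwise disjoint, so 2 is the maximum.

2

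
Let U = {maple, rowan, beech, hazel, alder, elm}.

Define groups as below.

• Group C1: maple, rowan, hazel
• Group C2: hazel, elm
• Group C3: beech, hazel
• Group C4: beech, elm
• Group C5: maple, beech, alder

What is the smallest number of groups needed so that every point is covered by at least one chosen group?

Take {C1, C4, C5}. Their union is {maple, rowan, beech, hazel, alder, elm}, which is all 6 points.
Only C1 contains rowan, so C1 is forced; the remaining 3 points need at least 2 more groups (each remaining group adds at most 2) — so at least 3 groups are needed, and 3 is optimal.

3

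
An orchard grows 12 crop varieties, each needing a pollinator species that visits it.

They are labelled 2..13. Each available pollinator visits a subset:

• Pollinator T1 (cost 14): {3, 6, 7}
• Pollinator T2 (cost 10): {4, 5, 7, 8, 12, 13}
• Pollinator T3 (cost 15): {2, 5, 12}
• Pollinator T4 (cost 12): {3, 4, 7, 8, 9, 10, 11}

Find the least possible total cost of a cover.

T1, T2, T3, T4 together cover every variety (T1 ∪ T2 ∪ T3 ∪ T4 = {2, 3, 4, 5, 6, 7, 8, 9, 10, 11, 12, 13}); total cost 14 + 10 + 15 + 12 = 51.
No covering selection has total cost below 51.

51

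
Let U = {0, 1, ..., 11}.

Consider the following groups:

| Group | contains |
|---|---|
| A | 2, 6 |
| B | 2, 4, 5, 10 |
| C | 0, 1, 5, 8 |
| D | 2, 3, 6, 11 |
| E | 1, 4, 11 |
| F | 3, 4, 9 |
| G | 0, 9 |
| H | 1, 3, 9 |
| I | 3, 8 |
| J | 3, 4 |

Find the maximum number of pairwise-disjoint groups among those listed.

4

A, E, G, I are pairwise disjoint (A={2,6}; E={1,4,11}; G={0,9}; I={3,8}).
Every remaining group overlaps one of these, and no 5 of the listed groups are pairwise disjoint, so 4 is the maximum.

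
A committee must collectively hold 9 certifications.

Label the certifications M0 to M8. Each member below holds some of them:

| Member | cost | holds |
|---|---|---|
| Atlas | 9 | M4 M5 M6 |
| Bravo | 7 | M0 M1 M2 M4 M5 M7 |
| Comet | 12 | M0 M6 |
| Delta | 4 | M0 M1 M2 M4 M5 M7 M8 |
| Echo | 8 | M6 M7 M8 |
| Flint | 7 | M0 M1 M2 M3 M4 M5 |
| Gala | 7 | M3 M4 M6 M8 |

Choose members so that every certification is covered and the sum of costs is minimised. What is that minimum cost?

11

Delta, Gala together cover every certification (Delta ∪ Gala = {M0, M1, M2, M3, M4, M5, M6, M7, M8}); total cost 4 + 7 = 11.
No covering selection has total cost below 11.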